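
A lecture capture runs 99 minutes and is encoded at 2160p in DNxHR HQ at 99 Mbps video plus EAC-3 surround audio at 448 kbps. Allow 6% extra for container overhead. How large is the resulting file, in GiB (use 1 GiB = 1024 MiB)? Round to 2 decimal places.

72.90 GiB

99 min = 5940 s
Audio: 448 kbps = 0.448 Mbps.
Total bitrate: 99 + 0.448 = 99.448 Mbps.
Stream data: 99.448 Mbps × 5940 s = 590721.1 Mb.
With 6% container overhead: ×1.06.
626,164 Mb = 78,270,548,400 bytes ÷ 1,073,741,824 = 72.90 GiB.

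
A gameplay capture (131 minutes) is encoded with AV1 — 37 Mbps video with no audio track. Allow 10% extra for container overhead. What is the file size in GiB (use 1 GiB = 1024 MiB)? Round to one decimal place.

37.2 GiB

131 min = 7860 s
Total bitrate: 37 Mbps.
Stream data: 37.000 Mbps × 7860 s = 290820.0 Mb.
With 10% container overhead: ×1.10.
319,902 Mb = 39,987,750,000 bytes ÷ 1,073,741,824 = 37.24 GiB.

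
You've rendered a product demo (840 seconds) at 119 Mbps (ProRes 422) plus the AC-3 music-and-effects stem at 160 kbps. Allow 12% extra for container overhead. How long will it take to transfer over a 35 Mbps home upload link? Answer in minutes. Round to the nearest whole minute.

53 minutes

Audio: 160 kbps = 0.160 Mbps.
Total bitrate: 119.160 Mbps.
File: 119.160 Mbps × 840 s = 100094.4 Mb.
With 12% container overhead: ×1.12. → 112105.7 Mb.
At 35 Mbps: 112105.7 / 35 = 3203.0 s ≈ 53.4 minutes.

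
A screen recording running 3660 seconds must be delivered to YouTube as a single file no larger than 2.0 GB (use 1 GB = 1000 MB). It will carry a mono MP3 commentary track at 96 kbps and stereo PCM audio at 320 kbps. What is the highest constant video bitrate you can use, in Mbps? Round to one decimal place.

4.0 Mbps

Budget: 2.0 GB = 16000.0 Mb.
Total bitrate budget: 16000.0 Mb / 3660 s = 4.372 Mbps.
Audio total: 96 + 320 = 416 kbps = 0.416 Mbps.
Video: 4.372 − 0.416 = 3.956 Mbps.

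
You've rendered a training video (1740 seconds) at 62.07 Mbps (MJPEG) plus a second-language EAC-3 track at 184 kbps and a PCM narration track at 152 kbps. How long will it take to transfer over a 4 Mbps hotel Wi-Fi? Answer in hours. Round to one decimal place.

Audio total: 184 + 152 = 336 kbps = 0.336 Mbps.
Total bitrate: 62.406 Mbps.
File: 62.406 Mbps × 1740 s = 108586.4 Mb.
At 4 Mbps: 108586.4 / 4 = 27146.6 s ≈ 7.54 hours.

7.5 hours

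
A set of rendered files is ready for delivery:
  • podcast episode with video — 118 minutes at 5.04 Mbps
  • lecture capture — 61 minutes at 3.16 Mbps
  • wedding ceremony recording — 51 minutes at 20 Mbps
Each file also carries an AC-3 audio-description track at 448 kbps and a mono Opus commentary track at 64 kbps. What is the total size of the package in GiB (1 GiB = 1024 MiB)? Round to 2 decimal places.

Audio total: 448 + 64 = 512 kbps = 0.512 Mbps.
podcast episode with video: 5.552 Mbps × 7080 s = 39308.2 Mb
lecture capture: 3.672 Mbps × 3660 s = 13439.5 Mb
wedding ceremony recording: 20.512 Mbps × 3060 s = 62766.7 Mb
Total: 115514.4 Mb = 14439.3 MB.
= 13.45 GiB.

13.45 GiB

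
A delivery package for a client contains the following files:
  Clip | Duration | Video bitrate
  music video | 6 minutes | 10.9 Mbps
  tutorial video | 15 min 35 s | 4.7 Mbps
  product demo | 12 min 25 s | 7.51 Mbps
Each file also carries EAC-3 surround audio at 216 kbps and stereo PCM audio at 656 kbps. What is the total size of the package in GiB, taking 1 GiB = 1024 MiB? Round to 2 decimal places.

Audio total: 216 + 656 = 872 kbps = 0.872 Mbps.
music video: 11.772 Mbps × 360 s = 4237.9 Mb
tutorial video: 5.572 Mbps × 935 s = 5209.8 Mb
product demo: 8.382 Mbps × 745 s = 6244.6 Mb
Total: 15692.3 Mb = 1961.5 MB.
= 1.827 GiB.

1.83 GiB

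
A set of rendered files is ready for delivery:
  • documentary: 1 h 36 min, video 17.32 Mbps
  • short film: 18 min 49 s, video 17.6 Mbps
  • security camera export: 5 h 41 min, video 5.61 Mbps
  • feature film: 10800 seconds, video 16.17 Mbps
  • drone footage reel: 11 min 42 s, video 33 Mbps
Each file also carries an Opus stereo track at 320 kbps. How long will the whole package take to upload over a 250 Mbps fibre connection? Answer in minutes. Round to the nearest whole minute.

Audio: 320 kbps = 0.320 Mbps.
documentary: 17.640 Mbps × 5760 s = 101606.4 Mb
short film: 17.920 Mbps × 1129 s = 20231.7 Mb
security camera export: 5.930 Mbps × 20460 s = 121327.8 Mb
feature film: 16.490 Mbps × 10800 s = 178092.0 Mb
drone footage reel: 33.320 Mbps × 702 s = 23390.6 Mb
Total: 444648.5 Mb = 55581.1 MB.
At 250 Mbps: 444648.5 / 250 = 1779 s ≈ 29.6 minutes.

30 minutes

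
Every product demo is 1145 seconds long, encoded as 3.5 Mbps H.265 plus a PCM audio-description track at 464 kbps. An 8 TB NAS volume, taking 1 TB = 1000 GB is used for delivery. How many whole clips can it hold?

Audio: 464 kbps = 0.464 Mbps.
Total bitrate: 3.964 Mbps.
Per item: 3.964 Mbps × 1145 s = 4,539 Mb = 567.3 MB.
Capacity: 8 TB = 64,000,000 Mb; 14100.71 items → 14100 complete.

14100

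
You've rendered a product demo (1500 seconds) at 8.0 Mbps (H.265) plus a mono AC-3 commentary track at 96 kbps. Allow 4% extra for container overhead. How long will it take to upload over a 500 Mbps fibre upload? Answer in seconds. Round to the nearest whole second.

25 seconds

Audio: 96 kbps = 0.096 Mbps.
Total bitrate: 8.096 Mbps.
File: 8.096 Mbps × 1500 s = 12144.0 Mb.
With 4% container overhead: ×1.04. → 12629.8 Mb.
At 500 Mbps: 12629.8 / 500 = 25.3 s ≈ 25.3 seconds.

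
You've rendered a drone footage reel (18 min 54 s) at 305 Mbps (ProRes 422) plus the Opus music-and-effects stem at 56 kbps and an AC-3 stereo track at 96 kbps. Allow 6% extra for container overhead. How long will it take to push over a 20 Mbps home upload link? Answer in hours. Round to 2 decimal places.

18 min 54 s = 1134 s
Audio total: 56 + 96 = 152 kbps = 0.152 Mbps.
Total bitrate: 305.152 Mbps.
File: 305.152 Mbps × 1134 s = 346042.4 Mb.
With 6% container overhead: ×1.06. → 366804.9 Mb.
At 20 Mbps: 366804.9 / 20 = 18340.2 s ≈ 5.09 hours.

5.09 hours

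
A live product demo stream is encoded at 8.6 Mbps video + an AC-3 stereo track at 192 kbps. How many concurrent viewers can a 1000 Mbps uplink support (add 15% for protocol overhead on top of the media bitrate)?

Audio: 192 kbps = 0.192 Mbps.
Per-viewer media rate: 8.792 Mbps.
On the wire with 15% overhead: 10.111 Mbps.
1000 Mbps = 1,000 Mbps; 1,000 / 10.111 = 98.90 → 98 viewers.

98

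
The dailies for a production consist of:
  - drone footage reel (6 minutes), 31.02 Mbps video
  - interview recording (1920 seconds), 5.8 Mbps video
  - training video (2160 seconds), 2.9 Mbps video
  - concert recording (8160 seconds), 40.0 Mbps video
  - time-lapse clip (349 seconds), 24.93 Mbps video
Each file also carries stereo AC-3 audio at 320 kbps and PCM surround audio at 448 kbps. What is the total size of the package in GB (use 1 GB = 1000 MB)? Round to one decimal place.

46.7 GB

Audio total: 320 + 448 = 768 kbps = 0.768 Mbps.
drone footage reel: 31.788 Mbps × 360 s = 11443.7 Mb
interview recording: 6.568 Mbps × 1920 s = 12610.6 Mb
training video: 3.668 Mbps × 2160 s = 7922.9 Mb
concert recording: 40.768 Mbps × 8160 s = 332666.9 Mb
time-lapse clip: 25.698 Mbps × 349 s = 8968.6 Mb
Total: 373612.6 Mb = 46701.6 MB.
= 46.70 GB.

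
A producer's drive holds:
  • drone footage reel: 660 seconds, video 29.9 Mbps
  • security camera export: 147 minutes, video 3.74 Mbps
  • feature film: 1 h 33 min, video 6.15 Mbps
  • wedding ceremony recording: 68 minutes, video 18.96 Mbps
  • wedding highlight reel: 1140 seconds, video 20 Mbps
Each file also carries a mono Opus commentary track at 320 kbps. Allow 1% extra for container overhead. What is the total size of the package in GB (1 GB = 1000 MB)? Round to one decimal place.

Audio: 320 kbps = 0.320 Mbps.
drone footage reel: 30.220 Mbps × 660 s × 1.01 = 20144.7 Mb
security camera export: 4.060 Mbps × 8820 s × 1.01 = 36167.3 Mb
feature film: 6.470 Mbps × 5580 s × 1.01 = 36463.6 Mb
wedding ceremony recording: 19.280 Mbps × 4080 s × 1.01 = 79449.0 Mb
wedding highlight reel: 20.320 Mbps × 1140 s × 1.01 = 23396.4 Mb
Total: 195621.0 Mb = 24452.6 MB.
= 24.45 GB.

24.5 GB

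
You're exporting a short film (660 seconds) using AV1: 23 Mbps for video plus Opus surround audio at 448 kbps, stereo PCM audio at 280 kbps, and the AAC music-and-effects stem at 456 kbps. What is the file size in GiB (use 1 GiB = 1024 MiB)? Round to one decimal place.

Audio total: 448 + 280 + 456 = 1184 kbps = 1.184 Mbps.
Total bitrate: 23 + 1.184 = 24.184 Mbps.
Stream data: 24.184 Mbps × 660 s = 15961.4 Mb.
15,961 Mb = 1,995,180,000 bytes ÷ 1,073,741,824 = 1.858 GiB.

1.9 GiB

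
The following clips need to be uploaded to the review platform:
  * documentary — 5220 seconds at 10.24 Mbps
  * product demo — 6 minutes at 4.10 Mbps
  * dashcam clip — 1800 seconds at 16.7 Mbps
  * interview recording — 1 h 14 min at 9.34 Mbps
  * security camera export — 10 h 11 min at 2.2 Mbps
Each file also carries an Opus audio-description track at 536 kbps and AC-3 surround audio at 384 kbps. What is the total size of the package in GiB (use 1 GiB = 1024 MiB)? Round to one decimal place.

29.3 GiB

Audio total: 536 + 384 = 920 kbps = 0.920 Mbps.
documentary: 11.160 Mbps × 5220 s = 58255.2 Mb
product demo: 5.020 Mbps × 360 s = 1807.2 Mb
dashcam clip: 17.620 Mbps × 1800 s = 31716.0 Mb
interview recording: 10.260 Mbps × 4440 s = 45554.4 Mb
security camera export: 3.120 Mbps × 36660 s = 114379.2 Mb
Total: 251712.0 Mb = 31464.0 MB.
= 29.30 GiB.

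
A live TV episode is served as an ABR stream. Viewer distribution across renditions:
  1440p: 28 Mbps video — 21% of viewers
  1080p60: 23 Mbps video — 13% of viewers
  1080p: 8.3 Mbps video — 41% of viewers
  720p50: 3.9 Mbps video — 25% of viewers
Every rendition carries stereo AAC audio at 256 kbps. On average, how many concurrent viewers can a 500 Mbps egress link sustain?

Audio: 256 kbps = 0.256 Mbps.
Average per-viewer bitrate: 0.21×28.256 + 0.13×23.256 + 0.41×8.556 + 0.25×4.156 = 13.504 Mbps.
500 Mbps = 500.0 Mbps; 500.0 / 13.504 = 37.03 → 37.

37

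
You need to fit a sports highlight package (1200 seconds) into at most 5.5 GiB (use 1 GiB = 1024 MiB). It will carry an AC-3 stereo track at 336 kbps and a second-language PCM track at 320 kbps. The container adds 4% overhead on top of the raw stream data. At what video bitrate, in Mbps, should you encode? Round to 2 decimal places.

37.20 Mbps

Budget: 5.5 GiB = 47244.6 Mb.
Stream payload after overhead: 47244.6 / 1.04 = 45427.5 Mb.
Total bitrate budget: 45427.5 Mb / 1200 s = 37.856 Mbps.
Audio total: 336 + 320 = 656 kbps = 0.656 Mbps.
Video: 37.856 − 0.656 = 37.200 Mbps.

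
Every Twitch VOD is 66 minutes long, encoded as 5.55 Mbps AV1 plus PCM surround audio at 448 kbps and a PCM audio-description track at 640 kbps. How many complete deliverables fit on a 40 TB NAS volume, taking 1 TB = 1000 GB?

66 min = 3960 s
Audio total: 448 + 640 = 1088 kbps = 1.088 Mbps.
Total bitrate: 6.638 Mbps.
Per item: 6.638 Mbps × 3960 s = 26,286 Mb = 3,286 MB.
Capacity: 40 TB = 320,000,000 Mb; 12173.56 items → 12173 complete.

12173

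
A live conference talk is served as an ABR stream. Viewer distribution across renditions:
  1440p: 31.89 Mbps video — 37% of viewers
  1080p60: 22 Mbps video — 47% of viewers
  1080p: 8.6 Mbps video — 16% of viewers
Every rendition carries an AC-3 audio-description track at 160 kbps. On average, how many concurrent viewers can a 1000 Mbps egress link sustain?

Audio: 160 kbps = 0.160 Mbps.
Average per-viewer bitrate: 0.37×32.050 + 0.47×22.160 + 0.16×8.760 = 23.675 Mbps.
1000 Mbps = 1,000 Mbps; 1,000 / 23.675 = 42.24 → 42.

42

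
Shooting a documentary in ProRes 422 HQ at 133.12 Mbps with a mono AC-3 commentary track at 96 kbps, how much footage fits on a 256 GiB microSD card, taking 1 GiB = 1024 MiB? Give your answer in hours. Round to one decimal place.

4.6 hours

Audio: 96 kbps = 0.096 Mbps.
Total bitrate: 133.12 + 0.096 = 133.216 Mbps.
Capacity: 256 GiB = 2,199,023 Mb.
Recording time: 2,199,023 / 133.216 = 16,507 s ≈ 4.59 hours.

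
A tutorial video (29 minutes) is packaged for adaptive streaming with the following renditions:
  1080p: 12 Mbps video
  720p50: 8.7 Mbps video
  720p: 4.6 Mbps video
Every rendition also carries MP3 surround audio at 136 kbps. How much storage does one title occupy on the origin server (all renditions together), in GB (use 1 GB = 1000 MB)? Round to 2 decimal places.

29 min = 1740 s
Audio: 136 kbps = 0.136 Mbps.
Sum of rendition bitrates: (12+0.136) + (8.7+0.136) + (4.6+0.136) = 25.708 Mbps.
× 1740 s = 44,732 Mb = 5,591 MB = 5.591 GB.

5.59 GB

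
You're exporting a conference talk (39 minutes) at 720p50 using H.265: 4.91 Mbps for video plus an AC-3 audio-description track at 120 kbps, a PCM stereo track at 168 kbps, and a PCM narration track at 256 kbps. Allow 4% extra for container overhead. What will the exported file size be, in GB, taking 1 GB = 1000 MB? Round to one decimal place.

1.7 GB

39 min = 2340 s
Audio total: 120 + 168 + 256 = 544 kbps = 0.544 Mbps.
Total bitrate: 4.91 + 0.544 = 5.454 Mbps.
Stream data: 5.454 Mbps × 2340 s = 12762.4 Mb.
With 4% container overhead: ×1.04.
13,273 Mb ÷ 8 = 1,659 MB → 1.659 GB.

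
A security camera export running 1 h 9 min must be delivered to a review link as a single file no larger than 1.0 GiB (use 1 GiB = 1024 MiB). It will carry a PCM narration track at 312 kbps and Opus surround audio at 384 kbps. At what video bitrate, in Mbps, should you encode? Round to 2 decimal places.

1.38 Mbps

Budget: 1.0 GiB = 8589.9 Mb.
1 h 9 min = 69 min = 4140 s
Total bitrate budget: 8589.9 Mb / 4140 s = 2.075 Mbps.
Audio total: 312 + 384 = 696 kbps = 0.696 Mbps.
Video: 2.075 − 0.696 = 1.379 Mbps.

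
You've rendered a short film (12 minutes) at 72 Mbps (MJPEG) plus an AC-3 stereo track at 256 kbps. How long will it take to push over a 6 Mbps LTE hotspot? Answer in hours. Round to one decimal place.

12 min = 720 s
Audio: 256 kbps = 0.256 Mbps.
Total bitrate: 72.256 Mbps.
File: 72.256 Mbps × 720 s = 52024.3 Mb.
At 6 Mbps: 52024.3 / 6 = 8670.7 s ≈ 2.41 hours.

2.4 hours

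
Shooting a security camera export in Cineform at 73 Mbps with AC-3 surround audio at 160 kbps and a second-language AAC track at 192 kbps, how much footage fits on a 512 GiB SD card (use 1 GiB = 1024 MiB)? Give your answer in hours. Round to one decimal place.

16.7 hours

Audio total: 160 + 192 = 352 kbps = 0.352 Mbps.
Total bitrate: 73 + 0.352 = 73.352 Mbps.
Capacity: 512 GiB = 4,398,047 Mb.
Recording time: 4,398,047 / 73.352 = 59,958 s ≈ 16.7 hours.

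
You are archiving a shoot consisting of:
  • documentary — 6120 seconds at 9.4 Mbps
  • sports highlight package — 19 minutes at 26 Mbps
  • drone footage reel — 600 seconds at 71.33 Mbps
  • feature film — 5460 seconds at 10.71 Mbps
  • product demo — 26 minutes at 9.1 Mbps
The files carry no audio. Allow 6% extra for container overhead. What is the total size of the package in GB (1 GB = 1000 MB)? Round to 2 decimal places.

documentary: 9.400 Mbps × 6120 s × 1.06 = 60979.7 Mb
sports highlight package: 26.000 Mbps × 1140 s × 1.06 = 31418.4 Mb
drone footage reel: 71.330 Mbps × 600 s × 1.06 = 45365.9 Mb
feature film: 10.710 Mbps × 5460 s × 1.06 = 61985.2 Mb
product demo: 9.100 Mbps × 1560 s × 1.06 = 15047.8 Mb
Total: 214796.9 Mb = 26849.6 MB.
= 26.85 GB.

26.85 GB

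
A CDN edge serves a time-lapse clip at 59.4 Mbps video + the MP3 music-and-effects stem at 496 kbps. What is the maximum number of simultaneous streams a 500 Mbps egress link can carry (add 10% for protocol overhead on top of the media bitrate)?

7

Audio: 496 kbps = 0.496 Mbps.
Per-viewer media rate: 59.896 Mbps.
On the wire with 10% overhead: 65.886 Mbps.
500 Mbps = 500.0 Mbps; 500.0 / 65.886 = 7.59 → 7 viewers.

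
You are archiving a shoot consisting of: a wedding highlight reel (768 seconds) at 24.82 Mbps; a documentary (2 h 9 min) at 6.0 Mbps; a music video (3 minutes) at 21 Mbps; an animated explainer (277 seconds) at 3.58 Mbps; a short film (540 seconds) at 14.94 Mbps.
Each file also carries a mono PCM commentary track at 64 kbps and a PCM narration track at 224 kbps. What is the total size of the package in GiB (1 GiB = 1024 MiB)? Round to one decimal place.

Audio total: 64 + 224 = 288 kbps = 0.288 Mbps.
wedding highlight reel: 25.108 Mbps × 768 s = 19282.9 Mb
documentary: 6.288 Mbps × 7740 s = 48669.1 Mb
music video: 21.288 Mbps × 180 s = 3831.8 Mb
animated explainer: 3.868 Mbps × 277 s = 1071.4 Mb
short film: 15.228 Mbps × 540 s = 8223.1 Mb
Total: 81078.5 Mb = 10134.8 MB.
= 9.439 GiB.

9.4 GiB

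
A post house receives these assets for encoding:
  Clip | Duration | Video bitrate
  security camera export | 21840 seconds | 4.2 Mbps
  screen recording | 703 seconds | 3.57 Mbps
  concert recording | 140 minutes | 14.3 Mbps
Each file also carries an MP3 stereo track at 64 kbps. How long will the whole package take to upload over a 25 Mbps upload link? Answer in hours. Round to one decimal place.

2.4 hours

Audio: 64 kbps = 0.064 Mbps.
security camera export: 4.264 Mbps × 21840 s = 93125.8 Mb
screen recording: 3.634 Mbps × 703 s = 2554.7 Mb
concert recording: 14.364 Mbps × 8400 s = 120657.6 Mb
Total: 216338.1 Mb = 27042.3 MB.
At 25 Mbps: 216338.1 / 25 = 8654 s ≈ 2.4 hours.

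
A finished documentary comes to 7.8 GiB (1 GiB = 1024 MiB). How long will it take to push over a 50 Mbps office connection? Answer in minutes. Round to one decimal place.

22.3 minutes

File: 7.8 GiB = 67001.5 Mb.
At 50 Mbps: 67001.5 / 50 = 1340.0 s ≈ 22.3 minutes.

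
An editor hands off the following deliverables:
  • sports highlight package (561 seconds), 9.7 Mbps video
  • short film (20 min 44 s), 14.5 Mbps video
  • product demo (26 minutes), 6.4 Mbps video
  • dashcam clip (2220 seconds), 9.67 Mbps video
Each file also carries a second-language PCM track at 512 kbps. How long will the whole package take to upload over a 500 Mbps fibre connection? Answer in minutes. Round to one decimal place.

1.9 minutes

Audio: 512 kbps = 0.512 Mbps.
sports highlight package: 10.212 Mbps × 561 s = 5728.9 Mb
short film: 15.012 Mbps × 1244 s = 18674.9 Mb
product demo: 6.912 Mbps × 1560 s = 10782.7 Mb
dashcam clip: 10.182 Mbps × 2220 s = 22604.0 Mb
Total: 57790.6 Mb = 7223.8 MB.
At 500 Mbps: 57790.6 / 500 = 116 s ≈ 1.93 minutes.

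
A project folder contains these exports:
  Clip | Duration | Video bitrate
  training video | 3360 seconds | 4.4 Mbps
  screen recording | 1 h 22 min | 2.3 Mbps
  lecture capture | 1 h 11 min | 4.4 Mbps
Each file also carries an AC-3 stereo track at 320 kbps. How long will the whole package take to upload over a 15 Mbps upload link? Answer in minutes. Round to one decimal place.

54.3 minutes

Audio: 320 kbps = 0.320 Mbps.
training video: 4.720 Mbps × 3360 s = 15859.2 Mb
screen recording: 2.620 Mbps × 4920 s = 12890.4 Mb
lecture capture: 4.720 Mbps × 4260 s = 20107.2 Mb
Total: 48856.8 Mb = 6107.1 MB.
At 15 Mbps: 48856.8 / 15 = 3257 s ≈ 54.3 minutes.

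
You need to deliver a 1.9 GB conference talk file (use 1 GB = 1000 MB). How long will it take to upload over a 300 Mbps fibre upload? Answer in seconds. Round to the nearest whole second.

File: 1.9 GB = 15200.0 Mb.
At 300 Mbps: 15200.0 / 300 = 50.7 s ≈ 50.7 seconds.

51 seconds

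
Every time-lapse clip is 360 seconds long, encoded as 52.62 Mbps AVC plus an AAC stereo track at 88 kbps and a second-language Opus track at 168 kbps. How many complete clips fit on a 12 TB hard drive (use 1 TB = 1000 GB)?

Audio total: 88 + 168 = 256 kbps = 0.256 Mbps.
Total bitrate: 52.876 Mbps.
Per item: 52.876 Mbps × 360 s = 19,035 Mb = 2,379 MB.
Capacity: 12 TB = 96,000,000 Mb; 5043.25 items → 5043 complete.

5043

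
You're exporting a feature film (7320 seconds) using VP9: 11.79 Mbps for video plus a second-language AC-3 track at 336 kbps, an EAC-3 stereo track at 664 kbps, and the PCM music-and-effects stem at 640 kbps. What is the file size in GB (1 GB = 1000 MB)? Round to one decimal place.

Audio total: 336 + 664 + 640 = 1640 kbps = 1.640 Mbps.
Total bitrate: 11.79 + 1.640 = 13.430 Mbps.
Stream data: 13.430 Mbps × 7320 s = 98307.6 Mb.
98,308 Mb ÷ 8 = 12,288 MB → 12.29 GB.

12.3 GB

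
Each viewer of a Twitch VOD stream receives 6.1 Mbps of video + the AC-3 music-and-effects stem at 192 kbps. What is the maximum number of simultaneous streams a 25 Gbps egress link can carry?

Audio: 192 kbps = 0.192 Mbps.
Per-viewer media rate: 6.292 Mbps.
25 Gbps = 25,000 Mbps; 25,000 / 6.292 = 3973.30 → 3973 viewers.

3973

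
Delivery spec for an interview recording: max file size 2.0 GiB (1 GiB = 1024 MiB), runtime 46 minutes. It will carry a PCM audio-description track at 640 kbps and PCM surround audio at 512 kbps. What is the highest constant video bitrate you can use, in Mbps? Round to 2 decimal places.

5.07 Mbps

Budget: 2.0 GiB = 17179.9 Mb.
46 min = 2760 s
Total bitrate budget: 17179.9 Mb / 2760 s = 6.225 Mbps.
Audio total: 640 + 512 = 1152 kbps = 1.152 Mbps.
Video: 6.225 − 1.152 = 5.073 Mbps.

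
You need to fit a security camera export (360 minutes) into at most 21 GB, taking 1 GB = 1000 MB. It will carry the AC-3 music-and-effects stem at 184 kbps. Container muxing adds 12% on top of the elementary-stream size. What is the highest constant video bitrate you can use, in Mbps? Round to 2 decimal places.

Budget: 21 GB = 168000.0 Mb.
Stream payload after overhead: 168000.0 / 1.12 = 150000.0 Mb.
360 min = 21600 s
Total bitrate budget: 150000.0 Mb / 21600 s = 6.944 Mbps.
Audio: 184 kbps = 0.184 Mbps.
Video: 6.944 − 0.184 = 6.760 Mbps.

6.76 Mbps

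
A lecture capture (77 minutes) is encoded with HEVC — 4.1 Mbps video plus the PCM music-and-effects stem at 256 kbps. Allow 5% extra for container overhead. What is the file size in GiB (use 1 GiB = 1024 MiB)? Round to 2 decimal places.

2.46 GiB

77 min = 4620 s
Audio: 256 kbps = 0.256 Mbps.
Total bitrate: 4.1 + 0.256 = 4.356 Mbps.
Stream data: 4.356 Mbps × 4620 s = 20124.7 Mb.
With 5% container overhead: ×1.05.
21,131 Mb = 2,641,369,500 bytes ÷ 1,073,741,824 = 2.460 GiB.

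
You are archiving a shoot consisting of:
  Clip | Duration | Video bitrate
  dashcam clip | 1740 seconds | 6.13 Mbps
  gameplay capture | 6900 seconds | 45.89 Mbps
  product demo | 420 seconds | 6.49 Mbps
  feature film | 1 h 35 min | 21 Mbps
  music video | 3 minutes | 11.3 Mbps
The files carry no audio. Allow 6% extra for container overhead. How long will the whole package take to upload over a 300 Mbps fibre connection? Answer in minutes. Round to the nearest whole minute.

27 minutes

dashcam clip: 6.130 Mbps × 1740 s × 1.06 = 11306.2 Mb
gameplay capture: 45.890 Mbps × 6900 s × 1.06 = 335639.5 Mb
product demo: 6.490 Mbps × 420 s × 1.06 = 2889.3 Mb
feature film: 21.000 Mbps × 5700 s × 1.06 = 126882.0 Mb
music video: 11.300 Mbps × 180 s × 1.06 = 2156.0 Mb
Total: 478873.0 Mb = 59859.1 MB.
At 300 Mbps: 478873.0 / 300 = 1596 s ≈ 26.6 minutes.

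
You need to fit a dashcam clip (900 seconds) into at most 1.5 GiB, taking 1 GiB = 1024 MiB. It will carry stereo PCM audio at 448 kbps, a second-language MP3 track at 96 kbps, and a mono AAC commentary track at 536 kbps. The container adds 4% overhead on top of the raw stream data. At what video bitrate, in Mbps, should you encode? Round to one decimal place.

12.7 Mbps

Budget: 1.5 GiB = 12884.9 Mb.
Stream payload after overhead: 12884.9 / 1.04 = 12389.3 Mb.
Total bitrate budget: 12389.3 Mb / 900 s = 13.766 Mbps.
Audio total: 448 + 96 + 536 = 1080 kbps = 1.080 Mbps.
Video: 13.766 − 1.080 = 12.686 Mbps.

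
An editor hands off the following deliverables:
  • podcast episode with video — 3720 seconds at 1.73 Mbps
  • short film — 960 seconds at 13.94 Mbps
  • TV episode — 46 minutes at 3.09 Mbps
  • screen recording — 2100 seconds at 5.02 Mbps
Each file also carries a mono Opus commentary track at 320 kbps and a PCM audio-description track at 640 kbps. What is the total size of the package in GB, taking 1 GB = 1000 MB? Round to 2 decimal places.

6.01 GB

Audio total: 320 + 640 = 960 kbps = 0.960 Mbps.
podcast episode with video: 2.690 Mbps × 3720 s = 10006.8 Mb
short film: 14.900 Mbps × 960 s = 14304.0 Mb
TV episode: 4.050 Mbps × 2760 s = 11178.0 Mb
screen recording: 5.980 Mbps × 2100 s = 12558.0 Mb
Total: 48046.8 Mb = 6005.9 MB.
= 6.006 GB.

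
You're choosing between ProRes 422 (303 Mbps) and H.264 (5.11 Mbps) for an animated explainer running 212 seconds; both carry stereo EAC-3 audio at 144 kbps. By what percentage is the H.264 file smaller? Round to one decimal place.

Audio: 144 kbps = 0.144 Mbps.
ProRes 422: 303.144 Mbps × 212 s = 64266.5 Mb = 8.033 GB.
H.264: 5.254 Mbps × 212 s = 1113.8 Mb = 0.139 GB.
Reduction: (1 − 0.139/8.033) × 100 = 98.27%.

98.3%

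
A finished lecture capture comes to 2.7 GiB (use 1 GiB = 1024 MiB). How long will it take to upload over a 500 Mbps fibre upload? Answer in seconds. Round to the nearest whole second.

File: 2.7 GiB = 23192.8 Mb.
At 500 Mbps: 23192.8 / 500 = 46.4 s ≈ 46.4 seconds.

46 seconds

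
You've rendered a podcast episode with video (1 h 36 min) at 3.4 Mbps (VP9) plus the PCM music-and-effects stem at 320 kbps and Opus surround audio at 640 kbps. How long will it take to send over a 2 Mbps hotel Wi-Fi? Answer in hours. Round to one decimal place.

1 h 36 min = 96 min = 5760 s
Audio total: 320 + 640 = 960 kbps = 0.960 Mbps.
Total bitrate: 4.360 Mbps.
File: 4.360 Mbps × 5760 s = 25113.6 Mb.
At 2 Mbps: 25113.6 / 2 = 12556.8 s ≈ 3.49 hours.

3.5 hours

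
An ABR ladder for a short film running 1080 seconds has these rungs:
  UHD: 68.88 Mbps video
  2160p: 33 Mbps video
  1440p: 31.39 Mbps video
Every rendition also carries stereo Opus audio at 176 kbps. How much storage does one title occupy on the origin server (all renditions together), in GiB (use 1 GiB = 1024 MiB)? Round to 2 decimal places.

16.82 GiB

Audio: 176 kbps = 0.176 Mbps.
Sum of rendition bitrates: (68.88+0.176) + (33+0.176) + (31.39+0.176) = 133.798 Mbps.
× 1080 s = 144,502 Mb = 18,063 MB = 16.82 GiB.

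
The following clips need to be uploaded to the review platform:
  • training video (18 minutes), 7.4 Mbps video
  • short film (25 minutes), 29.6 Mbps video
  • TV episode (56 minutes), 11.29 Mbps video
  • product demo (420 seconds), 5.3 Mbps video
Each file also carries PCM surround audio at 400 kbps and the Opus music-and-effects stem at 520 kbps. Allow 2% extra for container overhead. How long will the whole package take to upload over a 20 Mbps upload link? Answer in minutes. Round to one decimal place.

Audio total: 400 + 520 = 920 kbps = 0.920 Mbps.
training video: 8.320 Mbps × 1080 s × 1.02 = 9165.3 Mb
short film: 30.520 Mbps × 1500 s × 1.02 = 46695.6 Mb
TV episode: 12.210 Mbps × 3360 s × 1.02 = 41846.1 Mb
product demo: 6.220 Mbps × 420 s × 1.02 = 2664.6 Mb
Total: 100371.7 Mb = 12546.5 MB.
At 20 Mbps: 100371.7 / 20 = 5019 s ≈ 83.6 minutes.

83.6 minutes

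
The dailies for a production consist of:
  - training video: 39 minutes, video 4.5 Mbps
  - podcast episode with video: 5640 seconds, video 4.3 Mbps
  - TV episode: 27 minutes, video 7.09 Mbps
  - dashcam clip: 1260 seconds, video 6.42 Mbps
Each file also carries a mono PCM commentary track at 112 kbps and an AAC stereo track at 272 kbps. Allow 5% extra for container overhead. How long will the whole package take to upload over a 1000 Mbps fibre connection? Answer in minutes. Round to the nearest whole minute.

Audio total: 112 + 272 = 384 kbps = 0.384 Mbps.
training video: 4.884 Mbps × 2340 s × 1.05 = 12000.0 Mb
podcast episode with video: 4.684 Mbps × 5640 s × 1.05 = 27738.6 Mb
TV episode: 7.474 Mbps × 1620 s × 1.05 = 12713.3 Mb
dashcam clip: 6.804 Mbps × 1260 s × 1.05 = 9001.7 Mb
Total: 61453.6 Mb = 7681.7 MB.
At 1000 Mbps: 61453.6 / 1000 = 61 s ≈ 1.02 minutes.

1 minutes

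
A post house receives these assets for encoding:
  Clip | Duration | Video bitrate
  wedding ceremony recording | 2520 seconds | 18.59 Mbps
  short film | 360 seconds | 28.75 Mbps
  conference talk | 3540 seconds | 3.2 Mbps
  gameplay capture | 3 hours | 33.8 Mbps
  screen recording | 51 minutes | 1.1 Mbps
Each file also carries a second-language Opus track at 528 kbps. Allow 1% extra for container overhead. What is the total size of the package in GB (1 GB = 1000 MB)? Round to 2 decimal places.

Audio: 528 kbps = 0.528 Mbps.
wedding ceremony recording: 19.118 Mbps × 2520 s × 1.01 = 48659.1 Mb
short film: 29.278 Mbps × 360 s × 1.01 = 10645.5 Mb
conference talk: 3.728 Mbps × 3540 s × 1.01 = 13329.1 Mb
gameplay capture: 34.328 Mbps × 10800 s × 1.01 = 374449.8 Mb
screen recording: 1.628 Mbps × 3060 s × 1.01 = 5031.5 Mb
Total: 452115.0 Mb = 56514.4 MB.
= 56.51 GB.

56.51 GB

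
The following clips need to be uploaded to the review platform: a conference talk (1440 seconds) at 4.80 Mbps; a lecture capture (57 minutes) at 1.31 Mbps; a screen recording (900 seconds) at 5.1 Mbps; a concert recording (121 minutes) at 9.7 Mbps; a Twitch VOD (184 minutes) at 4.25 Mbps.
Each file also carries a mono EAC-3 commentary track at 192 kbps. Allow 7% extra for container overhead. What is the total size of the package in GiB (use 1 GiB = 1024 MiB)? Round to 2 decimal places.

Audio: 192 kbps = 0.192 Mbps.
conference talk: 4.992 Mbps × 1440 s × 1.07 = 7691.7 Mb
lecture capture: 1.502 Mbps × 3420 s × 1.07 = 5496.4 Mb
screen recording: 5.292 Mbps × 900 s × 1.07 = 5096.2 Mb
concert recording: 9.892 Mbps × 7260 s × 1.07 = 76843.0 Mb
Twitch VOD: 4.442 Mbps × 11040 s × 1.07 = 52472.5 Mb
Total: 147599.8 Mb = 18450.0 MB.
= 17.18 GiB.

17.18 GiB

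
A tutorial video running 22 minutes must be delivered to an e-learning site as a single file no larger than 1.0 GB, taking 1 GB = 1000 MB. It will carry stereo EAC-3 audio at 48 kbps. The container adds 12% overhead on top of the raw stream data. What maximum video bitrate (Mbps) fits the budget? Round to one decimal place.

5.4 Mbps

Budget: 1.0 GB = 8000.0 Mb.
Stream payload after overhead: 8000.0 / 1.12 = 7142.9 Mb.
22 min = 1320 s
Total bitrate budget: 7142.9 Mb / 1320 s = 5.411 Mbps.
Audio: 48 kbps = 0.048 Mbps.
Video: 5.411 − 0.048 = 5.363 Mbps.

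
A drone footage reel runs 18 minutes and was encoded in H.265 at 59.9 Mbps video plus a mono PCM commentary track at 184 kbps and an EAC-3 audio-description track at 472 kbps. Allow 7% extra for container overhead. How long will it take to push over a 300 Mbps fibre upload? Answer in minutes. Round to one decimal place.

18 min = 1080 s
Audio total: 184 + 472 = 656 kbps = 0.656 Mbps.
Total bitrate: 60.556 Mbps.
File: 60.556 Mbps × 1080 s = 65400.5 Mb.
With 7% container overhead: ×1.07. → 69978.5 Mb.
At 300 Mbps: 69978.5 / 300 = 233.3 s ≈ 3.89 minutes.

3.9 minutes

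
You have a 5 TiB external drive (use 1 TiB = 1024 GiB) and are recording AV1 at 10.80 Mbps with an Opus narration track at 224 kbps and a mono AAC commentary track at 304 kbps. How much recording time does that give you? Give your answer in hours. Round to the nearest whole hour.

1078 hours

Audio total: 224 + 304 = 528 kbps = 0.528 Mbps.
Total bitrate: 10.80 + 0.528 = 11.328 Mbps.
Capacity: 5 TiB = 43,980,465 Mb.
Recording time: 43,980,465 / 11.328 = 3,882,456 s ≈ 1,078 hours.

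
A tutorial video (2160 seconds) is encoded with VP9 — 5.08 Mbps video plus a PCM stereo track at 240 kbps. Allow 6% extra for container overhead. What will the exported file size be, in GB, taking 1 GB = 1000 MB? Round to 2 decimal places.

1.52 GB

Audio: 240 kbps = 0.240 Mbps.
Total bitrate: 5.08 + 0.240 = 5.320 Mbps.
Stream data: 5.320 Mbps × 2160 s = 11491.2 Mb.
With 6% container overhead: ×1.06.
12,181 Mb ÷ 8 = 1,523 MB → 1.523 GB.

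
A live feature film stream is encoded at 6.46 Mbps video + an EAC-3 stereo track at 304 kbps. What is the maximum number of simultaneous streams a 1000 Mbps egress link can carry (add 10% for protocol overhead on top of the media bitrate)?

134

Audio: 304 kbps = 0.304 Mbps.
Per-viewer media rate: 6.764 Mbps.
On the wire with 10% overhead: 7.440 Mbps.
1000 Mbps = 1,000 Mbps; 1,000 / 7.440 = 134.40 → 134 viewers.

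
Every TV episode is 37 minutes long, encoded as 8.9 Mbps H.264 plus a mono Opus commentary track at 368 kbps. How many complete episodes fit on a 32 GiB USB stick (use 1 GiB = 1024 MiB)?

37 min = 2220 s
Audio: 368 kbps = 0.368 Mbps.
Total bitrate: 9.268 Mbps.
Per item: 9.268 Mbps × 2220 s = 20,575 Mb = 2,572 MB.
Capacity: 32 GiB = 274,878 Mb; 13.36 items → 13 complete.

13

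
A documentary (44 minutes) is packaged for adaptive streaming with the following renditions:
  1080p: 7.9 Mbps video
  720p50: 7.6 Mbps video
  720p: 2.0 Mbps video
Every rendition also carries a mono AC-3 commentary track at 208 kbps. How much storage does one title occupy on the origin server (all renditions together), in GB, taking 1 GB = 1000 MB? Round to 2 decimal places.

44 min = 2640 s
Audio: 208 kbps = 0.208 Mbps.
Sum of rendition bitrates: (7.9+0.208) + (7.6+0.208) + (2.0+0.208) = 18.124 Mbps.
× 2640 s = 47,847 Mb = 5,981 MB = 5.981 GB.

5.98 GB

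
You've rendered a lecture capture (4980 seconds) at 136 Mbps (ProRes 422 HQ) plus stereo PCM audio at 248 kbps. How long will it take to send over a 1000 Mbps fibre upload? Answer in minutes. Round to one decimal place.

11.3 minutes

Audio: 248 kbps = 0.248 Mbps.
Total bitrate: 136.248 Mbps.
File: 136.248 Mbps × 4980 s = 678515.0 Mb.
At 1000 Mbps: 678515.0 / 1000 = 678.5 s ≈ 11.3 minutes.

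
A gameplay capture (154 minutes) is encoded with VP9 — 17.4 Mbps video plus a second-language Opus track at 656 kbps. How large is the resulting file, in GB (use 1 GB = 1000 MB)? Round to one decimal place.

154 min = 9240 s
Audio: 656 kbps = 0.656 Mbps.
Total bitrate: 17.4 + 0.656 = 18.056 Mbps.
Stream data: 18.056 Mbps × 9240 s = 166837.4 Mb.
166,837 Mb ÷ 8 = 20,855 MB → 20.85 GB.

20.9 GB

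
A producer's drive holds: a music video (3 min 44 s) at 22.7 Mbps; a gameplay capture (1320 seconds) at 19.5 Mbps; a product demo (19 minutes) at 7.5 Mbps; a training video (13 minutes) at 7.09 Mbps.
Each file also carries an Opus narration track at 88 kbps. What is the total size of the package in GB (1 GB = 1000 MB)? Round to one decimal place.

Audio: 88 kbps = 0.088 Mbps.
music video: 22.788 Mbps × 224 s = 5104.5 Mb
gameplay capture: 19.588 Mbps × 1320 s = 25856.2 Mb
product demo: 7.588 Mbps × 1140 s = 8650.3 Mb
training video: 7.178 Mbps × 780 s = 5598.8 Mb
Total: 45209.8 Mb = 5651.2 MB.
= 5.651 GB.

5.7 GB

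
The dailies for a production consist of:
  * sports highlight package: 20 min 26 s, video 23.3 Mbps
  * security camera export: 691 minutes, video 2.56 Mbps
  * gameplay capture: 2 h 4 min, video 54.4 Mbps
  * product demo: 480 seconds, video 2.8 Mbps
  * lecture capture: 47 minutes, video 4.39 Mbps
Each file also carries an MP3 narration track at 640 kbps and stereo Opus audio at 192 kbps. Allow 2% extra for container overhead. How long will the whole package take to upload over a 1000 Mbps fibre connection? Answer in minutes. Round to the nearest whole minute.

Audio total: 640 + 192 = 832 kbps = 0.832 Mbps.
sports highlight package: 24.132 Mbps × 1226 s × 1.02 = 30177.5 Mb
security camera export: 3.392 Mbps × 41460 s × 1.02 = 143445.0 Mb
gameplay capture: 55.232 Mbps × 7440 s × 1.02 = 419144.6 Mb
product demo: 3.632 Mbps × 480 s × 1.02 = 1778.2 Mb
lecture capture: 5.222 Mbps × 2820 s × 1.02 = 15020.6 Mb
Total: 609565.9 Mb = 76195.7 MB.
At 1000 Mbps: 609565.9 / 1000 = 610 s ≈ 10.2 minutes.

10 minutes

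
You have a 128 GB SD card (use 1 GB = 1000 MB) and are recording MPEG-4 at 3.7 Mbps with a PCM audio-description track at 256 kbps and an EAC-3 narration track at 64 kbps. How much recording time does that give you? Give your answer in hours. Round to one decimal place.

Audio total: 256 + 64 = 320 kbps = 0.320 Mbps.
Total bitrate: 3.7 + 0.320 = 4.020 Mbps.
Capacity: 128 GB = 1,024,000 Mb.
Recording time: 1,024,000 / 4.020 = 254,726 s ≈ 70.8 hours.

70.8 hours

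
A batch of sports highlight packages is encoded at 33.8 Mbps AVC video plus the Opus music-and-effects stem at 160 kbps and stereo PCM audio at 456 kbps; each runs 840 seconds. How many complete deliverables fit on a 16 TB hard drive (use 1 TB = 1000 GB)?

4427

Audio total: 160 + 456 = 616 kbps = 0.616 Mbps.
Total bitrate: 34.416 Mbps.
Per item: 34.416 Mbps × 840 s = 28,909 Mb = 3,614 MB.
Capacity: 16 TB = 128,000,000 Mb; 4427.62 items → 4427 complete.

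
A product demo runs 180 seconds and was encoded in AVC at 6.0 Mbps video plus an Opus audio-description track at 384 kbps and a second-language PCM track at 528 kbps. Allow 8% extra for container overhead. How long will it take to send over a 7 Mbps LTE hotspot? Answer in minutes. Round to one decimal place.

3.2 minutes

Audio total: 384 + 528 = 912 kbps = 0.912 Mbps.
Total bitrate: 6.912 Mbps.
File: 6.912 Mbps × 180 s = 1244.2 Mb.
With 8% container overhead: ×1.08. → 1343.7 Mb.
At 7 Mbps: 1343.7 / 7 = 192.0 s ≈ 3.2 minutes.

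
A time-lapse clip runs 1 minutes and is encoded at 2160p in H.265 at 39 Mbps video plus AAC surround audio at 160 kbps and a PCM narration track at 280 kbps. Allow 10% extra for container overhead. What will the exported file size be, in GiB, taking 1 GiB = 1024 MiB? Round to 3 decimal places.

0.303 GiB

Audio total: 160 + 280 = 440 kbps = 0.440 Mbps.
Total bitrate: 39 + 0.440 = 39.440 Mbps.
Stream data: 39.440 Mbps × 60 s = 2366.4 Mb.
With 10% container overhead: ×1.10.
2,603 Mb = 325,380,000 bytes ÷ 1,073,741,824 = 0.303 GiB.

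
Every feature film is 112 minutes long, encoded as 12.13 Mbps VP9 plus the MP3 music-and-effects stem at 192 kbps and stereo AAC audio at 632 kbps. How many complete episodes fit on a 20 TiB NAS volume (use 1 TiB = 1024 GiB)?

112 min = 6720 s
Audio total: 192 + 632 = 824 kbps = 0.824 Mbps.
Total bitrate: 12.954 Mbps.
Per item: 12.954 Mbps × 6720 s = 87,051 Mb = 10,881 MB.
Capacity: 20 TiB = 175,921,860 Mb; 2020.91 items → 2020 complete.

2020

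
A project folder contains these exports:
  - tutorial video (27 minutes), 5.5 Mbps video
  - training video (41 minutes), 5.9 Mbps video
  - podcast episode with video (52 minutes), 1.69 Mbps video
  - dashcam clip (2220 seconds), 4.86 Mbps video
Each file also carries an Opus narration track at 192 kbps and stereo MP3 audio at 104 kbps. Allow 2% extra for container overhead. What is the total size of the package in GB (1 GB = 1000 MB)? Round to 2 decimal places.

5.39 GB

Audio total: 192 + 104 = 296 kbps = 0.296 Mbps.
tutorial video: 5.796 Mbps × 1620 s × 1.02 = 9577.3 Mb
training video: 6.196 Mbps × 2460 s × 1.02 = 15547.0 Mb
podcast episode with video: 1.986 Mbps × 3120 s × 1.02 = 6320.2 Mb
dashcam clip: 5.156 Mbps × 2220 s × 1.02 = 11675.2 Mb
Total: 43119.8 Mb = 5390.0 MB.
= 5.390 GB.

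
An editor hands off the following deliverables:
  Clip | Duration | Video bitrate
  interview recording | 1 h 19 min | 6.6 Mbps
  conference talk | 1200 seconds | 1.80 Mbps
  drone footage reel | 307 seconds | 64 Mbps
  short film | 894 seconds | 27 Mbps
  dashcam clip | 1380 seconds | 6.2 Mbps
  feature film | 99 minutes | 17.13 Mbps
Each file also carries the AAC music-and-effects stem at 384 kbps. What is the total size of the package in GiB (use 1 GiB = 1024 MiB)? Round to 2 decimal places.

22.48 GiB

Audio: 384 kbps = 0.384 Mbps.
interview recording: 6.984 Mbps × 4740 s = 33104.2 Mb
conference talk: 2.184 Mbps × 1200 s = 2620.8 Mb
drone footage reel: 64.384 Mbps × 307 s = 19765.9 Mb
short film: 27.384 Mbps × 894 s = 24481.3 Mb
dashcam clip: 6.584 Mbps × 1380 s = 9085.9 Mb
feature film: 17.514 Mbps × 5940 s = 104033.2 Mb
Total: 193091.2 Mb = 24136.4 MB.
= 22.48 GiB.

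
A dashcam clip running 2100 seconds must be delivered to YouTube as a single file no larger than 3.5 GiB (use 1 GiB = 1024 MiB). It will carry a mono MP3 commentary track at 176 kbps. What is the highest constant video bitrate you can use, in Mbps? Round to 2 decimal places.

Budget: 3.5 GiB = 30064.8 Mb.
Total bitrate budget: 30064.8 Mb / 2100 s = 14.317 Mbps.
Audio: 176 kbps = 0.176 Mbps.
Video: 14.317 − 0.176 = 14.141 Mbps.

14.14 Mbps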